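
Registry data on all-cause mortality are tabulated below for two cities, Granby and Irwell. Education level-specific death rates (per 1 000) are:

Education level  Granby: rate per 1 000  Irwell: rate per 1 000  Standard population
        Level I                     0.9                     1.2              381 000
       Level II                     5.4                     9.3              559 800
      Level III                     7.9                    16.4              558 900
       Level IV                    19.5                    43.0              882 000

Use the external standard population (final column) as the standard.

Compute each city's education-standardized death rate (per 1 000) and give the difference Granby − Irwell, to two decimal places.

Standard total = 2 381 700; weights = 0.1600, 0.2350, 0.2347, 0.3703.
Granby: 0.1600×0.9 + 0.2350×5.4 + 0.2347×7.9 + 0.3703×19.5 = 10.4884 per 1 000.
Irwell: 0.1600×1.2 + 0.2350×9.3 + 0.2347×16.4 + 0.3703×43.0 = 22.1503 per 1 000.
Difference = 10.4884 − 22.1503 = -11.6619.

-11.66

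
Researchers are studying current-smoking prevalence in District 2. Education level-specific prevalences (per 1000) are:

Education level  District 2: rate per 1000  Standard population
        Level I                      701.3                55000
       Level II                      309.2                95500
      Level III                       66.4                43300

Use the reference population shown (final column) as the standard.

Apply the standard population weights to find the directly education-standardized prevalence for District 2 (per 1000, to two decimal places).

366.23

Standard total = 193800; weights = 0.2838, 0.4928, 0.2234.
Standardized rate: 0.2838×701.3 + 0.4928×309.2 + 0.2234×66.4 = 366.2292 per 1000.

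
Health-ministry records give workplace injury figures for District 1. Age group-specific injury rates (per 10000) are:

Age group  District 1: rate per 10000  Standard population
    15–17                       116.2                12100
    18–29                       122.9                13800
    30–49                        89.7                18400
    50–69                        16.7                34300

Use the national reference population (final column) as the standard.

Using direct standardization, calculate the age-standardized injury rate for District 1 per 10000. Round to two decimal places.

Standard total = 78600; weights = 0.1539, 0.1756, 0.2341, 0.4364.
Standardized rate: 0.1539×116.2 + 0.1756×122.9 + 0.2341×89.7 + 0.4364×16.7 = 67.7523 per 10000.

67.75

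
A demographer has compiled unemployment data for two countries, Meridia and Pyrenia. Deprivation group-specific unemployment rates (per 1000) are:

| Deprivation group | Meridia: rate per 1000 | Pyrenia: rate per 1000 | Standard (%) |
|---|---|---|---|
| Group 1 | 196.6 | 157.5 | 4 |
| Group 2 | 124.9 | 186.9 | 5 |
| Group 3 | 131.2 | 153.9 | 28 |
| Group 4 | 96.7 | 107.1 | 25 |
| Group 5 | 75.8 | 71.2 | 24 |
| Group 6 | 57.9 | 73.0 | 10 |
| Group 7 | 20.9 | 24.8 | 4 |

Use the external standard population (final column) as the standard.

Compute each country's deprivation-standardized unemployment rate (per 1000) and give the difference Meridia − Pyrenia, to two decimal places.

-11.05

Standard weights: 0.04, 0.05, 0.28, 0.25, 0.24, 0.10, 0.04.
Meridia: 0.0400×196.6 + 0.0500×124.9 + 0.2800×131.2 + 0.2500×96.7 + 0.2400×75.8 + 0.1000×57.9 + 0.0400×20.9 = 99.8380 per 1000.
Pyrenia: 0.0400×157.5 + 0.0500×186.9 + 0.2800×153.9 + 0.2500×107.1 + 0.2400×71.2 + 0.1000×73.0 + 0.0400×24.8 = 110.8920 per 1000.
Difference = 99.8380 − 110.8920 = -11.0540.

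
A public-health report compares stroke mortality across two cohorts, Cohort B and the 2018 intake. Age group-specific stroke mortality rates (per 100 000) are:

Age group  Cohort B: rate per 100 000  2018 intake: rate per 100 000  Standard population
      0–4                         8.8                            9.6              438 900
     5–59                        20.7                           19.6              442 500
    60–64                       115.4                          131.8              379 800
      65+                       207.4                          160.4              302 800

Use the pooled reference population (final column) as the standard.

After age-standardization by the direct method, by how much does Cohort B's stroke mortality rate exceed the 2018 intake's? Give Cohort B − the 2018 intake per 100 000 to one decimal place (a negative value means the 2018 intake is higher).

Standard total = 1 564 000; weights = 0.2806, 0.2829, 0.2428, 0.1936.
Cohort B: 0.2806×8.8 + 0.2829×20.7 + 0.2428×115.4 + 0.1936×207.4 = 76.5037 per 100 000.
The 2018 intake: 0.2806×9.6 + 0.2829×19.6 + 0.2428×131.8 + 0.1936×160.4 = 71.3000 per 100 000.
Difference = 76.5037 − 71.3000 = 5.2037.

5.2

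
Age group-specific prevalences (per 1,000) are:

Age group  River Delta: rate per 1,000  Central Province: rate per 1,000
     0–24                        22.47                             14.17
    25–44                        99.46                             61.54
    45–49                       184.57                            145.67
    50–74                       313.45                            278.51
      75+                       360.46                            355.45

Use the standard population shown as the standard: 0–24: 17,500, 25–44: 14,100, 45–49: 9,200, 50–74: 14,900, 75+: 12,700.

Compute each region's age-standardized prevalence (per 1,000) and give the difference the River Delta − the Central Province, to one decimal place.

23.7

Standard total = 68,400; weights = 0.2558, 0.2061, 0.1345, 0.2178, 0.1857.
The River Delta: 0.2558×22.47 + 0.2061×99.46 + 0.1345×184.57 + 0.2178×313.45 + 0.1857×360.46 = 186.2851 per 1,000.
The Central Province: 0.2558×14.17 + 0.2061×61.54 + 0.1345×145.67 + 0.2178×278.51 + 0.1857×355.45 = 162.5712 per 1,000.
Difference = 186.2851 − 162.5712 = 23.7140.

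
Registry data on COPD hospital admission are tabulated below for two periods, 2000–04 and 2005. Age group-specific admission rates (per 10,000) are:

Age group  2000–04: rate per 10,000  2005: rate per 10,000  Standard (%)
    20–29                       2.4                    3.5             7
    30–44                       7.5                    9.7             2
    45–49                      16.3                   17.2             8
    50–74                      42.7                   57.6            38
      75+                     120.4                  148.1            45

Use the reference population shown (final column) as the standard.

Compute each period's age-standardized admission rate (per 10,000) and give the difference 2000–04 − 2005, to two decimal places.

-18.32

Standard weights: 0.07, 0.02, 0.08, 0.38, 0.45.
2000–04: 0.0700×2.4 + 0.0200×7.5 + 0.0800×16.3 + 0.3800×42.7 + 0.4500×120.4 = 72.0280 per 10,000.
2005: 0.0700×3.5 + 0.0200×9.7 + 0.0800×17.2 + 0.3800×57.6 + 0.4500×148.1 = 90.3480 per 10,000.
Difference = 72.0280 − 90.3480 = -18.3200.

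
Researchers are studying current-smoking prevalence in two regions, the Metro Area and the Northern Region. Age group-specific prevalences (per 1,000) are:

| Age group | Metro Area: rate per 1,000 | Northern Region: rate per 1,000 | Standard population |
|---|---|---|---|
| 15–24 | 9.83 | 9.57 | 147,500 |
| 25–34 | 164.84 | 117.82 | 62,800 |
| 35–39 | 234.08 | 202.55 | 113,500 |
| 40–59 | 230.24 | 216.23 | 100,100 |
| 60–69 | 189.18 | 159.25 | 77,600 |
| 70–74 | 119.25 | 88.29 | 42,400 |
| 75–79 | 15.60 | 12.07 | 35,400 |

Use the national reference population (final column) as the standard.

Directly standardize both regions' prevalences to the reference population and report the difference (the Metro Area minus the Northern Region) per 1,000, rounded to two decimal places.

20.25

Standard total = 579,300; weights = 0.2546, 0.1084, 0.1959, 0.1728, 0.1340, 0.0732, 0.0611.
The Metro Area: 0.2546×9.83 + 0.1084×164.84 + 0.1959×234.08 + 0.1728×230.24 + 0.1340×189.18 + 0.0732×119.25 + 0.0611×15.60 = 141.0423 per 1,000.
The Northern Region: 0.2546×9.57 + 0.1084×117.82 + 0.1959×202.55 + 0.1728×216.23 + 0.1340×159.25 + 0.0732×88.29 + 0.0611×12.07 = 120.7894 per 1,000.
Difference = 141.0423 − 120.7894 = 20.2529.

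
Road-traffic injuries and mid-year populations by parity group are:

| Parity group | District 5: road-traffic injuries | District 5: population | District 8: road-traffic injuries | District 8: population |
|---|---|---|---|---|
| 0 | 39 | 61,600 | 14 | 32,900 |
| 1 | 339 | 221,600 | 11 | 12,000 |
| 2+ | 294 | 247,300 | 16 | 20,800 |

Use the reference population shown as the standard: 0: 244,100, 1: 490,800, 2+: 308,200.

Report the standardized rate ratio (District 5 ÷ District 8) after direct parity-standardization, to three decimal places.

1.608

Parity-specific rates per 100,000 for District 5: 63.31, 152.98, 118.88.
For District 8: 42.55, 91.67, 76.92.
Standard total = 1,043,100; weights = 0.2340, 0.4705, 0.2955.
District 5: 0.2340×63.31 + 0.4705×152.98 + 0.2955×118.88 = 121.9214 per 100,000.
District 8: 0.2340×42.55 + 0.4705×91.67 + 0.2955×76.92 = 75.8172 per 100,000.
Ratio = 121.9214 ÷ 75.8172 = 1.60810.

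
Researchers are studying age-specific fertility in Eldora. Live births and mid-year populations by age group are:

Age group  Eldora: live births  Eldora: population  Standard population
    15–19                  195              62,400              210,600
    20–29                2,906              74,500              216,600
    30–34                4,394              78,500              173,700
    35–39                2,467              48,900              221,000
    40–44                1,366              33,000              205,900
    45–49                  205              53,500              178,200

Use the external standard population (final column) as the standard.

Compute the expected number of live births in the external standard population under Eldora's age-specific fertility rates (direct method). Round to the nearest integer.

Age-specific rates per 1,000 for Eldora: 3.125, 39.007, 55.975, 50.450, 41.394, 3.832.
Expected live births = Σ (standard pop × age-specific rate ÷ 1,000)
= 210,600×3.125/1,000 + 216,600×39.007/1,000 + 173,700×55.975/1,000 + 221,000×50.450/1,000 + 205,900×41.394/1,000 + 178,200×3.832/1,000
= 658.12 + 8448.85 + 9722.77 + 11149.43 + 8523.01 + 682.82 = 39185.02.

39185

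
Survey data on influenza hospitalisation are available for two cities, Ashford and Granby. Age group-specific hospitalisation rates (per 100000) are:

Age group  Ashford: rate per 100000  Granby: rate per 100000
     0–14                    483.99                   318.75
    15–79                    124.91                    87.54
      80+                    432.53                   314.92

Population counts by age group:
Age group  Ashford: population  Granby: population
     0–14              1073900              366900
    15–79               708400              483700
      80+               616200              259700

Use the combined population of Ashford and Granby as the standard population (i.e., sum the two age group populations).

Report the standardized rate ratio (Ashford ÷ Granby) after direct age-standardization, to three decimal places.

1.459

Combined standard total = 3508800; weights = 0.4106, 0.3397, 0.2496.
Ashford: 0.4106×483.99 + 0.3397×124.91 + 0.2496×432.53 = 349.1482 per 100000.
Granby: 0.4106×318.75 + 0.3397×87.54 + 0.2496×314.92 = 239.2413 per 100000.
Ratio = 349.1482 ÷ 239.2413 = 1.45940.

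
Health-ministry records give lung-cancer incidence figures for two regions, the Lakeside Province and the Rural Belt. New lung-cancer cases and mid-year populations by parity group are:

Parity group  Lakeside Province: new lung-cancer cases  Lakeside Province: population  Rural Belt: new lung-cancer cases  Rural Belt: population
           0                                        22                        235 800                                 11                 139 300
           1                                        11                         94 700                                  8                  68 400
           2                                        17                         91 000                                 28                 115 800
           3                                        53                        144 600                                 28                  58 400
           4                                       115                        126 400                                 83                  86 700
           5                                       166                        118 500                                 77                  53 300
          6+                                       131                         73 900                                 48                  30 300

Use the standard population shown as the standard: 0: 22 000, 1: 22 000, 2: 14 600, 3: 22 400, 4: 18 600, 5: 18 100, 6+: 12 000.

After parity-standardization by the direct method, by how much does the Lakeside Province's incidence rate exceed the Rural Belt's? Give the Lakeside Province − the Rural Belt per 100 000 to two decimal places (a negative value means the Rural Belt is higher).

Parity-specific rates per 100 000 for the Lakeside Province: 9.33, 11.62, 18.68, 36.65, 90.98, 140.08, 177.27.
For the Rural Belt: 7.90, 11.70, 24.18, 47.95, 95.73, 144.47, 158.42.
Standard total = 129 700; weights = 0.1696, 0.1696, 0.1126, 0.1727, 0.1434, 0.1396, 0.0925.
The Lakeside Province: 0.1696×9.33 + 0.1696×11.62 + 0.1126×18.68 + 0.1727×36.65 + 0.1434×90.98 + 0.1396×140.08 + 0.0925×177.27 = 60.9834 per 100 000.
The Rural Belt: 0.1696×7.90 + 0.1696×11.70 + 0.1126×24.18 + 0.1727×47.95 + 0.1434×95.73 + 0.1396×144.47 + 0.0925×158.42 = 62.8717 per 100 000.
Difference = 60.9834 − 62.8717 = -1.8884.

-1.89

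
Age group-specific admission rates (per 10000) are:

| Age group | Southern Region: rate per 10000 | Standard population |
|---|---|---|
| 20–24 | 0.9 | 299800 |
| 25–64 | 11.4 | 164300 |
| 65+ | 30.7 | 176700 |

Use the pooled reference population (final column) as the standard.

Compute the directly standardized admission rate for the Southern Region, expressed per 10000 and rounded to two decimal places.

Standard total = 640800; weights = 0.4679, 0.2564, 0.2757.
Standardized rate: 0.4679×0.9 + 0.2564×11.4 + 0.2757×30.7 = 11.8095 per 10000.

11.81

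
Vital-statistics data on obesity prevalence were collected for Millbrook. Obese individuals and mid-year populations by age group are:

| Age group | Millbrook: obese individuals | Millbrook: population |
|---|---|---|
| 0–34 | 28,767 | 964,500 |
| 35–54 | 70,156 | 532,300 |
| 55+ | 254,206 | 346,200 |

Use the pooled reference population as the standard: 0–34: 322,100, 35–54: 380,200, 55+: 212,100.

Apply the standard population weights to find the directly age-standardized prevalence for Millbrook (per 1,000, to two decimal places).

235.63

Age-specific rates per 1,000 for Millbrook: 29.826, 131.798, 734.275.
Standard total = 914,400; weights = 0.3523, 0.4158, 0.2320.
Standardized rate: 0.3523×29.826 + 0.4158×131.798 + 0.2320×734.275 = 235.6257 per 1,000.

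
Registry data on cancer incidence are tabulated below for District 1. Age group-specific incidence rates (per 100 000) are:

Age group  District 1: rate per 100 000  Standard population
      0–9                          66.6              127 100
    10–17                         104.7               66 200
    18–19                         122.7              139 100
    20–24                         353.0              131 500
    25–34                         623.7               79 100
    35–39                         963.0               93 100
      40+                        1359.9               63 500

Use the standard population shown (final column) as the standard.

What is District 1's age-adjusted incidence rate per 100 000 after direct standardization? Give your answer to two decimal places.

Standard total = 699 600; weights = 0.1817, 0.0946, 0.1988, 0.1880, 0.1131, 0.1331, 0.0908.
Standardized rate: 0.1817×66.6 + 0.0946×104.7 + 0.1988×122.7 + 0.1880×353.0 + 0.1131×623.7 + 0.1331×963.0 + 0.0908×1359.9 = 434.8580 per 100 000.

434.86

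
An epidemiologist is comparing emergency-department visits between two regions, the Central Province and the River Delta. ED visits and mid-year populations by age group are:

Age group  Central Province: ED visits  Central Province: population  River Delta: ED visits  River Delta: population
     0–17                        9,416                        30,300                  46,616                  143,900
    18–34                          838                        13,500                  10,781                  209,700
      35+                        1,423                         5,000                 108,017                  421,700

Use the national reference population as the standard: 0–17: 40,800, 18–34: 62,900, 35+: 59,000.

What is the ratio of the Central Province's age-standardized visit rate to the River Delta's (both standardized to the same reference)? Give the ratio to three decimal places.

Age-specific rates per 1,000 for the Central Province: 310.759, 62.074, 284.600.
For the River Delta: 323.947, 51.412, 256.147.
Standard total = 162,700; weights = 0.2508, 0.3866, 0.3626.
The Central Province: 0.2508×310.759 + 0.3866×62.074 + 0.3626×284.600 = 205.1311 per 1,000.
The River Delta: 0.2508×323.947 + 0.3866×51.412 + 0.3626×256.147 = 193.9980 per 1,000.
Ratio = 205.1311 ÷ 193.9980 = 1.05739.

1.057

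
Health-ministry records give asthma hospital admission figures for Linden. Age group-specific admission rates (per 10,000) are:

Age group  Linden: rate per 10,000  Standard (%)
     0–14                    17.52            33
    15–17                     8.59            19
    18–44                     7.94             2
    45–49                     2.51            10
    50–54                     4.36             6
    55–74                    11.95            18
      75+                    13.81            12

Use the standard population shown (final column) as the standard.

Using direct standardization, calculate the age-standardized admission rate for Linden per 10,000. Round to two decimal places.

Standard weights: 0.33, 0.19, 0.02, 0.10, 0.06, 0.18, 0.12.
Standardized rate: 0.3300×17.52 + 0.1900×8.59 + 0.0200×7.94 + 0.1000×2.51 + 0.0600×4.36 + 0.1800×11.95 + 0.1200×13.81 = 11.8933 per 10,000.

11.89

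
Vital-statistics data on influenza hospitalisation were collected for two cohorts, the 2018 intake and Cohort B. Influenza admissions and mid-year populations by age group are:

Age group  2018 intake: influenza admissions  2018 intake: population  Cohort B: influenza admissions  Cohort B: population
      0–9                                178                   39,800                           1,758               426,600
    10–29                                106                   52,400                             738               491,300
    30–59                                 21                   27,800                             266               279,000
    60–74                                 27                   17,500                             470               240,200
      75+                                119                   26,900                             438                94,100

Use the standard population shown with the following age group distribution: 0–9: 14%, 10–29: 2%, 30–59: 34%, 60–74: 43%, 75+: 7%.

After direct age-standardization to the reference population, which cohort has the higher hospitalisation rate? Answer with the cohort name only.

Age-specific rates per 100,000 for the 2018 intake: 447.24, 202.29, 75.54, 154.29, 442.38.
For Cohort B: 412.10, 150.21, 95.34, 195.67, 465.46.
Standard weights: 0.14, 0.02, 0.34, 0.43, 0.07.
The 2018 intake: 0.1400×447.24 + 0.0200×202.29 + 0.3400×75.54 + 0.4300×154.29 + 0.0700×442.38 = 189.6517 per 100,000.
Cohort B: 0.1400×412.10 + 0.0200×150.21 + 0.3400×95.34 + 0.4300×195.67 + 0.0700×465.46 = 209.8340 per 100,000.
The crude rates (274.33 vs 239.68) would put the 2018 intake higher, but that reflects its age composition; once standardized to a common age structure, Cohort B has the higher underlying rate.

Cohort B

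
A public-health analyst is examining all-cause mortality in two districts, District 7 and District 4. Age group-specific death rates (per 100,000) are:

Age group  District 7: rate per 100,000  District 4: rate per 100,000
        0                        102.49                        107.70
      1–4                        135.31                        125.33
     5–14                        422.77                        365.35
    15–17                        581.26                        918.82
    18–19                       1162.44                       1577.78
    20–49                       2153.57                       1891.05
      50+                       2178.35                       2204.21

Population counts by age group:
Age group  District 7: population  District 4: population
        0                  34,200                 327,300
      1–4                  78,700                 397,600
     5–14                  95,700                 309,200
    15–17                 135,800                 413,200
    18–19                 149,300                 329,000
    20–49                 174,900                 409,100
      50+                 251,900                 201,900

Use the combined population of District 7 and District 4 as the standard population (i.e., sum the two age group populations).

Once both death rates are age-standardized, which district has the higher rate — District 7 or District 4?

District 4

Combined standard total = 3,307,800; weights = 0.1093, 0.1440, 0.1224, 0.1660, 0.1446, 0.1766, 0.1372.
District 7: 0.1093×102.49 + 0.1440×135.31 + 0.1224×422.77 + 0.1660×581.26 + 0.1446×1162.44 + 0.1766×2153.57 + 0.1372×2178.35 = 1026.0611 per 100,000.
District 4: 0.1093×107.70 + 0.1440×125.33 + 0.1224×365.35 + 0.1660×918.82 + 0.1446×1577.78 + 0.1766×1891.05 + 0.1372×2204.21 = 1091.4464 per 100,000.
The crude rates (1338.93 vs 969.90) would put District 7 higher, but that reflects its age composition; once standardized to a common age structure, District 4 has the higher underlying rate.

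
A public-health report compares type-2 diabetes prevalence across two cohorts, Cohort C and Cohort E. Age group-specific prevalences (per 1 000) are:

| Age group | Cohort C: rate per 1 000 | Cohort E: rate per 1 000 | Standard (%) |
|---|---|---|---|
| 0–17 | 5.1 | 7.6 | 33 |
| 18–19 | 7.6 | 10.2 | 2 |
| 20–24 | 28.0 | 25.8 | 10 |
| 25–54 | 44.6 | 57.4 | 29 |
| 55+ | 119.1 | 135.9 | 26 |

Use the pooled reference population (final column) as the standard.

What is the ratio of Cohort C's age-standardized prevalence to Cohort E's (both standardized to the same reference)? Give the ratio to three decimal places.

0.847

Standard weights: 0.33, 0.02, 0.10, 0.29, 0.26.
Cohort C: 0.3300×5.1 + 0.0200×7.6 + 0.1000×28.0 + 0.2900×44.6 + 0.2600×119.1 = 48.5350 per 1 000.
Cohort E: 0.3300×7.6 + 0.0200×10.2 + 0.1000×25.8 + 0.2900×57.4 + 0.2600×135.9 = 57.2720 per 1 000.
Ratio = 48.5350 ÷ 57.2720 = 0.84745.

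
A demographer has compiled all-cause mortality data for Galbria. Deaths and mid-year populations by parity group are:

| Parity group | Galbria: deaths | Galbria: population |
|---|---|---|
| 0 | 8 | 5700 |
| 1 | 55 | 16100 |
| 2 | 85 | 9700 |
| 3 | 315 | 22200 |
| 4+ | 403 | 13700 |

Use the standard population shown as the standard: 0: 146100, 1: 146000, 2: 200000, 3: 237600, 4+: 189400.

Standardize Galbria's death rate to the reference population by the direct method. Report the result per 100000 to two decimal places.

Parity-specific rates per 100000 for Galbria: 140.35, 341.61, 876.29, 1418.92, 2941.61.
Standard total = 919100; weights = 0.1590, 0.1589, 0.2176, 0.2585, 0.2061.
Standardized rate: 0.1590×140.35 + 0.1589×341.61 + 0.2176×876.29 + 0.2585×1418.92 + 0.2061×2941.61 = 1240.2503 per 100000.

1240.25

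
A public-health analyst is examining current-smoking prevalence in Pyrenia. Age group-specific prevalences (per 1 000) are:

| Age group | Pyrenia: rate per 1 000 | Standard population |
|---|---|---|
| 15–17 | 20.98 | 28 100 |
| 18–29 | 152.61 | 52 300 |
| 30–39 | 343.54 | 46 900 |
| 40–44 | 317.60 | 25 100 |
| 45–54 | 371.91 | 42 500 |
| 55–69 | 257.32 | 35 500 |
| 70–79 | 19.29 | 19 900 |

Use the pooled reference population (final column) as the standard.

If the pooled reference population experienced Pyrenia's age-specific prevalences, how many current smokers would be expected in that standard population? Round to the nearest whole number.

57980

Expected current smokers = Σ (standard pop × age-specific rate ÷ 1 000)
= 28 100×20.98/1 000 + 52 300×152.61/1 000 + 46 900×343.54/1 000 + 25 100×317.60/1 000 + 42 500×371.91/1 000 + 35 500×257.32/1 000 + 19 900×19.29/1 000
= 589.54 + 7981.50 + 16112.03 + 7971.76 + 15806.18 + 9134.86 + 383.87 = 57979.73.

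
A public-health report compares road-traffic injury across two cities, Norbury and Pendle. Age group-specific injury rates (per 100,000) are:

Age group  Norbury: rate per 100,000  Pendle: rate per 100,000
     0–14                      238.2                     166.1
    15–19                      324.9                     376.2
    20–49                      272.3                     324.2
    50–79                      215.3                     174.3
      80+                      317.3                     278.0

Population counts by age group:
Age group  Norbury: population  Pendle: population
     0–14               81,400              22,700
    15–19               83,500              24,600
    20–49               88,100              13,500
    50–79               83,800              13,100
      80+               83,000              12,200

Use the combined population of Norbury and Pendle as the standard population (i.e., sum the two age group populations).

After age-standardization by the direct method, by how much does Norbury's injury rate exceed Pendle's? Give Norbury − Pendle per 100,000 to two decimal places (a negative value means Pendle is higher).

8.70

Combined standard total = 505,900; weights = 0.2058, 0.2137, 0.2008, 0.1915, 0.1882.
Norbury: 0.2058×238.2 + 0.2137×324.9 + 0.2008×272.3 + 0.1915×215.3 + 0.1882×317.3 = 274.0730 per 100,000.
Pendle: 0.2058×166.1 + 0.2137×376.2 + 0.2008×324.2 + 0.1915×174.3 + 0.1882×278.0 = 265.3730 per 100,000.
Difference = 274.0730 − 265.3730 = 8.6999.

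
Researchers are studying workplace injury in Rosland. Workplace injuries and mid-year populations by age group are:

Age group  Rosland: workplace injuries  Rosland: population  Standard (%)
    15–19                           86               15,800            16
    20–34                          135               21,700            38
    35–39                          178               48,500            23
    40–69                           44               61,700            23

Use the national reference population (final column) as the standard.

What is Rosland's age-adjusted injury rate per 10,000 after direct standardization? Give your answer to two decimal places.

42.43

Age-specific rates per 10,000 for Rosland: 54.43, 62.21, 36.70, 7.13.
Standard weights: 0.16, 0.38, 0.23, 0.23.
Standardized rate: 0.1600×54.43 + 0.3800×62.21 + 0.2300×36.70 + 0.2300×7.13 = 42.4308 per 10,000.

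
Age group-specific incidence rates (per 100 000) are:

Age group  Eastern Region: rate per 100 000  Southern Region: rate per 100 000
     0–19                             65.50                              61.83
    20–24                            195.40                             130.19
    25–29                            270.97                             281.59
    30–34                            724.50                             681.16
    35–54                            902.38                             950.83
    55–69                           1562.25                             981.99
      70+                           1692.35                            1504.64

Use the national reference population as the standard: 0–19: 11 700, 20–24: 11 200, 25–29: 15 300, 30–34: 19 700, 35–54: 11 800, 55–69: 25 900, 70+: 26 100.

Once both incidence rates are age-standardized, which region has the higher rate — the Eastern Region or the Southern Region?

Eastern Region

Standard total = 121 700; weights = 0.0961, 0.0920, 0.1257, 0.1619, 0.0970, 0.2128, 0.2145.
The Eastern Region: 0.0961×65.50 + 0.0920×195.40 + 0.1257×270.97 + 0.1619×724.50 + 0.0970×902.38 + 0.2128×1562.25 + 0.2145×1692.35 = 958.5375 per 100 000.
The Southern Region: 0.0961×61.83 + 0.0920×130.19 + 0.1257×281.59 + 0.1619×681.16 + 0.0970×950.83 + 0.2128×981.99 + 0.2145×1504.64 = 787.4540 per 100 000.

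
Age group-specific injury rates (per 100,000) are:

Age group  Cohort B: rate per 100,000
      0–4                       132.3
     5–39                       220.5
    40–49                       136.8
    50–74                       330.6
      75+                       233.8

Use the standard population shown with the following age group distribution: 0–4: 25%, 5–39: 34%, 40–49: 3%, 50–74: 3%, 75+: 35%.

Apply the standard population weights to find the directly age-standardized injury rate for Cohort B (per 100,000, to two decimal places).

Standard weights: 0.25, 0.34, 0.03, 0.03, 0.35.
Standardized rate: 0.2500×132.3 + 0.3400×220.5 + 0.0300×136.8 + 0.0300×330.6 + 0.3500×233.8 = 203.8970 per 100,000.

203.90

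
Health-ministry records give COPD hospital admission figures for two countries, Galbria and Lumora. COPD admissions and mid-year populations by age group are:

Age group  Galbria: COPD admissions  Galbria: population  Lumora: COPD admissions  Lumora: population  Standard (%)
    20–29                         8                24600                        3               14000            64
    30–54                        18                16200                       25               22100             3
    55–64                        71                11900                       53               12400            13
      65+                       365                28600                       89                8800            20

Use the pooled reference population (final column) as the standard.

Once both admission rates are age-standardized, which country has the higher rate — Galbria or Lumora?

Age-specific rates per 10000 for Galbria: 3.25, 11.11, 59.66, 127.62.
For Lumora: 2.14, 11.31, 42.74, 101.14.
Standard weights: 0.64, 0.03, 0.13, 0.20.
Galbria: 0.6400×3.25 + 0.0300×11.11 + 0.1300×59.66 + 0.2000×127.62 = 35.6954 per 10000.
Lumora: 0.6400×2.14 + 0.0300×11.31 + 0.1300×42.74 + 0.2000×101.14 = 27.4945 per 10000.

Galbria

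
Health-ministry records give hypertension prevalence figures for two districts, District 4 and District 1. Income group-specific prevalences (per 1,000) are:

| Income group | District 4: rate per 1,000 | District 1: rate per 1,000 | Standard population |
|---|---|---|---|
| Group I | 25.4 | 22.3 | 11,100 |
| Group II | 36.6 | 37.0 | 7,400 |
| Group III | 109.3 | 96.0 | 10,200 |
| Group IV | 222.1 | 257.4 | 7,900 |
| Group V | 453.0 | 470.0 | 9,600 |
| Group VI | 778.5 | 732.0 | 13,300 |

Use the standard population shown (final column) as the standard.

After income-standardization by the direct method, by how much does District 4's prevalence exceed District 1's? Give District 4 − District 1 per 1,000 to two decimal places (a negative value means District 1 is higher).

Standard total = 59,500; weights = 0.1866, 0.1244, 0.1714, 0.1328, 0.1613, 0.2235.
District 4: 0.1866×25.4 + 0.1244×36.6 + 0.1714×109.3 + 0.1328×222.1 + 0.1613×453.0 + 0.2235×778.5 = 304.6232 per 1,000.
District 1: 0.1866×22.3 + 0.1244×37.0 + 0.1714×96.0 + 0.1328×257.4 + 0.1613×470.0 + 0.2235×732.0 = 298.8503 per 1,000.
Difference = 304.6232 − 298.8503 = 5.7729.

5.77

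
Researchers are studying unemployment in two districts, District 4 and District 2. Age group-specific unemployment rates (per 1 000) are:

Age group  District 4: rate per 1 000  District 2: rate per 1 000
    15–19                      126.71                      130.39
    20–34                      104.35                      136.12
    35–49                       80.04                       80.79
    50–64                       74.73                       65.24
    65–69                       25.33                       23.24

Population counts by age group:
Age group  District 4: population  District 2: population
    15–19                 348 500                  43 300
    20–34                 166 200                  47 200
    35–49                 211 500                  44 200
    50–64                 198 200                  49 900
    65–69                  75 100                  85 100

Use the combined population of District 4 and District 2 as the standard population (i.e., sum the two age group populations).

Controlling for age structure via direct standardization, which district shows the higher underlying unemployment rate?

District 2

Combined standard total = 1 269 200; weights = 0.3087, 0.1681, 0.2015, 0.1955, 0.1262.
District 4: 0.3087×126.71 + 0.1681×104.35 + 0.2015×80.04 + 0.1955×74.73 + 0.1262×25.33 = 90.5908 per 1 000.
District 2: 0.3087×130.39 + 0.1681×136.12 + 0.2015×80.79 + 0.1955×65.24 + 0.1262×23.24 = 95.1008 per 1 000.
The crude rates (95.19 vs 77.40) would put District 4 higher, but that reflects its age composition; once standardized to a common age structure, District 2 has the higher underlying rate.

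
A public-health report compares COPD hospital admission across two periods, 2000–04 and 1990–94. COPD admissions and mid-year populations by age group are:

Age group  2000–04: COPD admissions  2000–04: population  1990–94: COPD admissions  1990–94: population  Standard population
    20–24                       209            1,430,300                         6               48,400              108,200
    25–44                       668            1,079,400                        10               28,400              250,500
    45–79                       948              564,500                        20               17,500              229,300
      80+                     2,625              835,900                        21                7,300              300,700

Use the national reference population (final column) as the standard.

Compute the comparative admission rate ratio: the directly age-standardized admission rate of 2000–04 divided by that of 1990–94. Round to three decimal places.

Age-specific rates per 10,000 for 2000–04: 1.46, 6.19, 16.79, 31.40.
For 1990–94: 1.24, 3.52, 11.43, 28.77.
Standard total = 888,700; weights = 0.1218, 0.2819, 0.2580, 0.3384.
2000–04: 0.1218×1.46 + 0.2819×6.19 + 0.2580×16.79 + 0.3384×31.40 = 16.8809 per 10,000.
1990–94: 0.1218×1.24 + 0.2819×3.52 + 0.2580×11.43 + 0.3384×28.77 = 13.8258 per 10,000.
Ratio = 16.8809 ÷ 13.8258 = 1.22097.

1.221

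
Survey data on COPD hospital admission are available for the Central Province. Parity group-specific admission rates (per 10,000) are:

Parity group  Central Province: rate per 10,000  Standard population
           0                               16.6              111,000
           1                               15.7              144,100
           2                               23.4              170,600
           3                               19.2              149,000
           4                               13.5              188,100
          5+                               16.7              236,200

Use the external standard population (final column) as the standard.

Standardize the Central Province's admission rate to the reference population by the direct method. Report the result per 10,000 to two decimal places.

Standard total = 999,000; weights = 0.1111, 0.1442, 0.1708, 0.1491, 0.1883, 0.2364.
Standardized rate: 0.1111×16.6 + 0.1442×15.7 + 0.1708×23.4 + 0.1491×19.2 + 0.1883×13.5 + 0.2364×16.7 = 17.4592 per 10,000.

17.46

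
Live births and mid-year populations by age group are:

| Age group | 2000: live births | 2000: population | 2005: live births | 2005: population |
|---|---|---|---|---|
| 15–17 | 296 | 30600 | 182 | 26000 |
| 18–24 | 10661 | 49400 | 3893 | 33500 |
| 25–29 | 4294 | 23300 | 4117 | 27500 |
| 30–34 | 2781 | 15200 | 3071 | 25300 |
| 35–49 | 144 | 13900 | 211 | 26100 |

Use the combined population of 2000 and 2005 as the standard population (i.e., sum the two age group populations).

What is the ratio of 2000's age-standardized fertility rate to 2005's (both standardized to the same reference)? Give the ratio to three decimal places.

Age-specific rates per 1000 for 2000: 9.673, 215.810, 184.292, 182.961, 10.360.
For 2005: 7.000, 116.209, 149.709, 121.383, 8.084.
Combined standard total = 270800; weights = 0.2090, 0.3061, 0.1876, 0.1496, 0.1477.
2000: 0.2090×9.673 + 0.3061×215.810 + 0.1876×184.292 + 0.1496×182.961 + 0.1477×10.360 = 131.5526 per 1000.
2005: 0.2090×7.000 + 0.3061×116.209 + 0.1876×149.709 + 0.1496×121.383 + 0.1477×8.084 = 84.4702 per 1000.
Ratio = 131.5526 ÷ 84.4702 = 1.55738.

1.557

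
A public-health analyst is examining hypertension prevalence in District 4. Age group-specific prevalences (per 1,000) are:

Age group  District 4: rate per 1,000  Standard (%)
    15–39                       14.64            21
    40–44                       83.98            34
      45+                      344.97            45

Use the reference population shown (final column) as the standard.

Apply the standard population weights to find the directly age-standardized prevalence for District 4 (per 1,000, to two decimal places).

186.86

Standard weights: 0.21, 0.34, 0.45.
Standardized rate: 0.2100×14.64 + 0.3400×83.98 + 0.4500×344.97 = 186.8641 per 1,000.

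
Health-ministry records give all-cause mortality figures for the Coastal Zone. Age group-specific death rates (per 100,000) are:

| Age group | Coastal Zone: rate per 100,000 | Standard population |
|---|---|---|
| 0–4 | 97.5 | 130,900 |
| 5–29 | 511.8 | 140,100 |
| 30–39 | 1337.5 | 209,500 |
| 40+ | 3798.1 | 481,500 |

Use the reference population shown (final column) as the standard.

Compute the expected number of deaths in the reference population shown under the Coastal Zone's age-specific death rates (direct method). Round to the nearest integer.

Expected deaths = Σ (standard pop × age-specific rate ÷ 100,000)
= 130,900×97.5/100,000 + 140,100×511.8/100,000 + 209,500×1337.5/100,000 + 481,500×3798.1/100,000
= 127.63 + 717.03 + 2802.06 + 18287.85 = 21934.57.

21935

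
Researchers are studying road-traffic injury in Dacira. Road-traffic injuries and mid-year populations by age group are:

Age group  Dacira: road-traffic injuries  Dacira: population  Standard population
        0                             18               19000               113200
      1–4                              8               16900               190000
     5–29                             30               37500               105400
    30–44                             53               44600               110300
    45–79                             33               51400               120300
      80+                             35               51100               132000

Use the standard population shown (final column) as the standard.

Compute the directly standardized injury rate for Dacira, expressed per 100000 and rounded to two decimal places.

Age-specific rates per 100000 for Dacira: 94.74, 47.34, 80.00, 118.83, 64.20, 68.49.
Standard total = 771200; weights = 0.1468, 0.2464, 0.1367, 0.1430, 0.1560, 0.1712.
Standardized rate: 0.1468×94.74 + 0.2464×47.34 + 0.1367×80.00 + 0.1430×118.83 + 0.1560×64.20 + 0.1712×68.49 = 75.2364 per 100000.

75.24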